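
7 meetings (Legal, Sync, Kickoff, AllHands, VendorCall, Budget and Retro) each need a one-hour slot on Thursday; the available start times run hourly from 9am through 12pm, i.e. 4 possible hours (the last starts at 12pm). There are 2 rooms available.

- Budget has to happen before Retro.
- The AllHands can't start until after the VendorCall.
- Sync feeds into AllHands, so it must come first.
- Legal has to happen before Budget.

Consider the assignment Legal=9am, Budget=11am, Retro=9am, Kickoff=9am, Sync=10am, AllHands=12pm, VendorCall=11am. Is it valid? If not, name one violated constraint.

Invalid. There are 2 rooms available.

Sync feeds into AllHands, so it must come first — holds.
Budget has to happen before Retro — violated.
Legal has to happen before Budget — holds.
There are 2 rooms available — violated.
The AllHands can't start until after the VendorCall — holds.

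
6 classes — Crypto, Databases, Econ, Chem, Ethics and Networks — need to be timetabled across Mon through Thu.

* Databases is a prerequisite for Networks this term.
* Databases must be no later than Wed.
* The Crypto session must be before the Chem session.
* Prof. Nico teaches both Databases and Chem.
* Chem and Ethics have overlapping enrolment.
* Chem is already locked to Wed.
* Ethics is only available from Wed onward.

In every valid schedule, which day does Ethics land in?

Thu

Ethics's window is Wed–Thu.
Chem is fixed at Wed, and Ethics can't share a day with Chem.
So Ethics must be Thu.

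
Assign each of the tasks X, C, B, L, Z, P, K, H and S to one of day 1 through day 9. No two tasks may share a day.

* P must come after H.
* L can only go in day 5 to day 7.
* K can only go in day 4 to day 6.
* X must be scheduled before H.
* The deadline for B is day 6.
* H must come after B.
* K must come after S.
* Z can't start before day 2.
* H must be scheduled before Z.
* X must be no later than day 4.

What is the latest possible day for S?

Downstream work caps S at day 5.
S at day 5 is achievable: H -> day 3, X -> day 1, C -> day 9, P -> day 8, B -> day 2, L -> day 7, Z -> day 4, K -> day 6, S -> day 5.

day 5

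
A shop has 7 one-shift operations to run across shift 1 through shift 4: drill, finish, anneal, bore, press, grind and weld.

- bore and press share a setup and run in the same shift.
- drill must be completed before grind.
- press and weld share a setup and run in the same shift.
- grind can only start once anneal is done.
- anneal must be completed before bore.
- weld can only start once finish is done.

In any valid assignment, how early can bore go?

shift 2

Precedence pushes bore to at least shift 2.
bore at shift 2 is achievable: anneal -> shift 1, bore -> shift 2, grind -> shift 2, drill -> shift 1, finish -> shift 1, press -> shift 2, weld -> shift 2.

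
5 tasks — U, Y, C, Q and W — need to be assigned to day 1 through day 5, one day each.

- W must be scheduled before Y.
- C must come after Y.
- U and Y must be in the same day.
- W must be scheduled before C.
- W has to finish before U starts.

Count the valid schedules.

Splitting on U: it can be day 2 (15), day 3 (20), day 4 (15). Listing each branch's schedules as (Y, C, Q, W) by day number:
U=day 2: (2,3,1,1) (2,3,2,1) (2,3,3,1) (2,3,4,1) (2,3,5,1) (2,4,1,1) (2,4,2,1) (2,4,3,1) (2,4,4,1) (2,4,5,1) (2,5,1,1) (2,5,2,1) (2,5,3,1) (2,5,4,1) (2,5,5,1) — 15.
U=day 3: (3,4,1,1) (3,4,1,2) (3,4,2,1) (3,4,2,2) (3,4,3,1) (3,4,3,2) (3,4,4,1) (3,4,4,2) (3,4,5,1) (3,4,5,2) (3,5,1,1) (3,5,1,2) (3,5,2,1) (3,5,2,2) (3,5,3,1) (3,5,3,2) (3,5,4,1) (3,5,4,2) (3,5,5,1) (3,5,5,2) — 20.
U=day 4: (4,5,1,1) (4,5,1,2) (4,5,1,3) (4,5,2,1) (4,5,2,2) (4,5,2,3) (4,5,3,1) (4,5,3,2) (4,5,3,3) (4,5,4,1) (4,5,4,2) (4,5,4,3) (4,5,5,1) (4,5,5,2) (4,5,5,3) — 15.
Summing: 15 + 20 + 15 = 50.

50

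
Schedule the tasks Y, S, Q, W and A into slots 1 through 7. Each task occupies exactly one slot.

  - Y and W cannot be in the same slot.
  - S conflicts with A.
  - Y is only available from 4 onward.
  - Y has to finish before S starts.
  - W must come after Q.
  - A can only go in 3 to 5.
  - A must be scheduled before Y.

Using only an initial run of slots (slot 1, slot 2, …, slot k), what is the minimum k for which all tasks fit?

The precedence chain requires at least 3 distinct slots.
Propagating the time windows through the other constraints, S can't land before 5, so the schedule must run through at least slot 5.
5 works (last occupied slot: 5): for example S -> 5, Y -> 4, Q -> 1, W -> 2, A -> 3.

5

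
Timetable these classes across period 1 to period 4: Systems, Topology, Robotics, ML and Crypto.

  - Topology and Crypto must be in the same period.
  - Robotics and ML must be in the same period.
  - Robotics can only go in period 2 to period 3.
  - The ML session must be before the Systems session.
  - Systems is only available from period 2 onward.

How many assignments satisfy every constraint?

Splitting on Systems: it can be period 3 (4), period 4 (8). Listing each branch's schedules as (Topology, Robotics, ML, Crypto) by period number:
Systems=period 3: (1,2,2,1) (2,2,2,2) (3,2,2,3) (4,2,2,4) — 4.
Systems=period 4: (1,2,2,1) (1,3,3,1) (2,2,2,2) (2,3,3,2) (3,2,2,3) (3,3,3,3) (4,2,2,4) (4,3,3,4) — 8.
Summing: 4 + 8 = 12.

12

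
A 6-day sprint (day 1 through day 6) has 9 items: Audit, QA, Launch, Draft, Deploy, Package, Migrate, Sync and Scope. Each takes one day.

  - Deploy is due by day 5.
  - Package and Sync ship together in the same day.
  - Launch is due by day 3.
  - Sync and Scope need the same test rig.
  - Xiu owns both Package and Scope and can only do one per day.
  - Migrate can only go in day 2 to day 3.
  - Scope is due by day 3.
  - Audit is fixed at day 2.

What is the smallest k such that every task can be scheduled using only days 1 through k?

Audit can't be placed before day 2, so the schedule must run through at least day 2.
2 works (last occupied day: day 2): for example Sync=day 1; QA=day 1; Migrate=day 2; Draft=day 1; Audit=day 2; Deploy=day 1; Scope=day 2; Launch=day 1; Package=day 1.

2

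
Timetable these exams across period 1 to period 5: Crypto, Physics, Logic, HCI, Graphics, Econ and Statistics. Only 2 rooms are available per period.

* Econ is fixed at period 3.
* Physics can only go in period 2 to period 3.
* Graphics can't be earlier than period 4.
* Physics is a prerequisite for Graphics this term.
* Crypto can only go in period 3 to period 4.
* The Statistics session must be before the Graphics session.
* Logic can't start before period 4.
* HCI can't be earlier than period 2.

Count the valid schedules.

Splitting on Crypto: it can be period 3 (20), period 4 (36). Listing each branch's schedules as (Physics, Logic, HCI, Graphics, Econ, Statistics) by period number:
Crypto=period 3: (2,4,2,4,3,1) (2,4,2,5,3,1) (2,4,2,5,3,4) (2,4,4,5,3,1) (2,4,4,5,3,2) (2,4,5,4,3,1) (2,4,5,4,3,2) (2,4,5,5,3,1) (2,4,5,5,3,2) (2,4,5,5,3,4) (2,5,2,4,3,1) (2,5,2,5,3,1) (2,5,2,5,3,4) (2,5,4,4,3,1) (2,5,4,4,3,2) (2,5,4,5,3,1) (2,5,4,5,3,2) (2,5,4,5,3,4) (2,5,5,4,3,1) (2,5,5,4,3,2) — 20.
Crypto=period 4: (2,4,2,5,3,1) (2,4,2,5,3,3) (2,4,3,5,3,1) (2,4,3,5,3,2) (2,4,5,5,3,1) (2,4,5,5,3,2) (2,4,5,5,3,3) (2,5,2,4,3,1) (2,5,2,4,3,3) (2,5,2,5,3,1) (2,5,2,5,3,3) (2,5,2,5,3,4) (2,5,3,4,3,1) (2,5,3,4,3,2) (2,5,3,5,3,1) (2,5,3,5,3,2) (2,5,3,5,3,4) (2,5,4,5,3,1) (2,5,4,5,3,2) (2,5,4,5,3,3) (2,5,5,4,3,1) (2,5,5,4,3,2) (2,5,5,4,3,3) (3,4,2,5,3,1) (3,4,2,5,3,2) (3,4,5,5,3,1) (3,4,5,5,3,2) (3,5,2,4,3,1) (3,5,2,4,3,2) (3,5,2,5,3,1) (3,5,2,5,3,2) (3,5,2,5,3,4) (3,5,4,5,3,1) (3,5,4,5,3,2) (3,5,5,4,3,1) (3,5,5,4,3,2) — 36.
Summing: 20 + 36 = 56.

56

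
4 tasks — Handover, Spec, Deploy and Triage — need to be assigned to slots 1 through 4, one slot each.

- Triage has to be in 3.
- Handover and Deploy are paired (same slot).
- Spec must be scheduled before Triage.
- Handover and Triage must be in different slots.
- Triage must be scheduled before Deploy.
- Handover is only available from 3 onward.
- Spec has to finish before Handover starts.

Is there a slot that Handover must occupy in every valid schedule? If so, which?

Handover's window is 3–4.
Triage is fixed at 3, and Handover can't share a slot with Triage.
So Handover must be 4.

4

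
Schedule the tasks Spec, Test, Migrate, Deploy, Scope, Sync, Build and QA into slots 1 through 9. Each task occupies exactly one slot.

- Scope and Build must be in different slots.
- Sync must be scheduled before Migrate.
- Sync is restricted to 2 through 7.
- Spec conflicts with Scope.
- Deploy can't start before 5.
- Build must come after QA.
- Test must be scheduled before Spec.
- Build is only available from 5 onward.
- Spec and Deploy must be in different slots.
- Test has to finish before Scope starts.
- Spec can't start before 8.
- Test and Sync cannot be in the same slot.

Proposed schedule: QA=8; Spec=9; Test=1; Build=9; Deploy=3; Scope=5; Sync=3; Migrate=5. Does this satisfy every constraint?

No. Deploy can't start before 5 is not satisfied.

Build must come after QA — holds.
Test has to finish before Scope starts — holds.
Sync must be scheduled before Migrate — holds.
Spec conflicts with Scope — holds.
Scope and Build must be in different slots — holds.
Spec can't start before 8 — holds.
Build is only available from 5 onward — holds.
Test and Sync cannot be in the same slot — holds.
Deploy can't start before 5 — violated.
Sync is restricted to 2 through 7 — holds.
Test must be scheduled before Spec — holds.
Spec and Deploy must be in different slots — holds.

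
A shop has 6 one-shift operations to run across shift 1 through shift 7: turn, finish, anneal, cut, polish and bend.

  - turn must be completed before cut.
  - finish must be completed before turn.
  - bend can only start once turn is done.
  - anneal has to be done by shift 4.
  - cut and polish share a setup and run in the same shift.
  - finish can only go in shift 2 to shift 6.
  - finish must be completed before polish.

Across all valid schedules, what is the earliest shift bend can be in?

Precedence pushes bend to at least shift 4.
bend at shift 4 is achievable: anneal in shift 1, finish in shift 2, bend in shift 4, turn in shift 3, cut in shift 4, polish in shift 4.

shift 4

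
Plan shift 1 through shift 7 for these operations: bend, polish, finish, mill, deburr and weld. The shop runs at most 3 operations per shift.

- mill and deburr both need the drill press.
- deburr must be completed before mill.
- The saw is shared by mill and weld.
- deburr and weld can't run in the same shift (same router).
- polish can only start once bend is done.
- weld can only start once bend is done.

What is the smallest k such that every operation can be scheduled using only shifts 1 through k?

The precedence chain requires at least 2 distinct shifts.
With at most 3 per shift and 6 operations, at least 2 shifts are needed.
Could 2 shifts be enough, i.e. nothing placed later than shift 2? No: mill must come after deburr (at shift 1 or later) → {shift 2}; weld must come after bend (at shift 1 or later) → {shift 2}; weld can't share with mill (shift 2) → nothing is left.
So 2 shifts is not enough.
3 works (last occupied shift: shift 3): for example finish=shift 1, deburr=shift 1, polish=shift 2, weld=shift 3, bend=shift 1, mill=shift 2.

3 shifts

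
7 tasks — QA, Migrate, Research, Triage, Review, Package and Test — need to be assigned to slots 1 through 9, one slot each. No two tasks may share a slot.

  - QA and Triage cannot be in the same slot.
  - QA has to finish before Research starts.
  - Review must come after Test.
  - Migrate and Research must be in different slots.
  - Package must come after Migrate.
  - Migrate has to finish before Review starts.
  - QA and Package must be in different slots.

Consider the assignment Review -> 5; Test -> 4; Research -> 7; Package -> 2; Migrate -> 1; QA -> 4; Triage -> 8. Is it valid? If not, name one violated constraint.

Migrate has to finish before Review starts — holds.
No two tasks may share a slot — violated.
Review must come after Test — holds.
Package must come after Migrate — holds.
QA and Package must be in different slots — holds.
Migrate and Research must be in different slots — holds.
QA has to finish before Research starts — holds.
QA and Triage cannot be in the same slot — holds.

No. No two tasks may share a slot is not satisfied.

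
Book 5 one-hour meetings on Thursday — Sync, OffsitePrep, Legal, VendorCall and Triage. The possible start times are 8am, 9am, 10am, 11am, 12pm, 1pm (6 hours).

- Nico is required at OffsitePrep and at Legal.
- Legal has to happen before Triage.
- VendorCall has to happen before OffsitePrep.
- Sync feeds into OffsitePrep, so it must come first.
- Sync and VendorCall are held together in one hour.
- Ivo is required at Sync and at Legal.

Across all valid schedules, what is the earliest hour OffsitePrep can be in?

Precedence pushes OffsitePrep to at least 9am.
OffsitePrep at 9am is achievable: OffsitePrep=9am; VendorCall=8am; Legal=10am; Triage=11am; Sync=8am.

9am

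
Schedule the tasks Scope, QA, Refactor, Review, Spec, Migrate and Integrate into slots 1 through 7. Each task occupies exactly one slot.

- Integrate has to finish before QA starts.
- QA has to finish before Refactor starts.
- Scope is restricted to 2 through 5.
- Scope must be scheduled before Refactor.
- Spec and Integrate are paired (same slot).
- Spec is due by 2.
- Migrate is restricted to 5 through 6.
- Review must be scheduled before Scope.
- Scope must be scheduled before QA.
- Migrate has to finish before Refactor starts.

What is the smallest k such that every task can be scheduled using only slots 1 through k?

The precedence chain requires at least 4 distinct slots.
Propagating the time windows through the other constraints, Refactor can't land before 6, so the schedule must run through at least slot 6.
6 works (last occupied slot: 6): for example Spec in 1; Refactor in 6; Scope in 2; Review in 1; Migrate in 5; QA in 3; Integrate in 1.

6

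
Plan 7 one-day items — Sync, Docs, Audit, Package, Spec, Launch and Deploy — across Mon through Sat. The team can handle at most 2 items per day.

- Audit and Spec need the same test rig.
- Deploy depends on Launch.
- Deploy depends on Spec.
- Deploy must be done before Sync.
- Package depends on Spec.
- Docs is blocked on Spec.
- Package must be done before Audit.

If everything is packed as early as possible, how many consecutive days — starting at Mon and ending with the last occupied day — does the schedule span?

The precedence chain requires at least 3 distinct days.
With at most 2 per day and 7 tasks, at least 4 days are needed.
4 works (last occupied day: Thu): for example Package in Tue, Spec in Mon, Audit in Thu, Sync in Wed, Docs in Wed, Launch in Mon, Deploy in Tue.

4 days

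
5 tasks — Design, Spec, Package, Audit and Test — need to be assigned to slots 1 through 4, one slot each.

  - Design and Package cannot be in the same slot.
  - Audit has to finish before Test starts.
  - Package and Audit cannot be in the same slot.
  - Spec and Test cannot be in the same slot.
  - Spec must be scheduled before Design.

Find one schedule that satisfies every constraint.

Spec=1, Design=2, Test=2, Audit=1, Package=3

Checking: Audit(1) before Test(2); Spec(1) before Design(2); Spec(1) != Test(2); Design(2) != Package(3); Package(3) != Audit(1).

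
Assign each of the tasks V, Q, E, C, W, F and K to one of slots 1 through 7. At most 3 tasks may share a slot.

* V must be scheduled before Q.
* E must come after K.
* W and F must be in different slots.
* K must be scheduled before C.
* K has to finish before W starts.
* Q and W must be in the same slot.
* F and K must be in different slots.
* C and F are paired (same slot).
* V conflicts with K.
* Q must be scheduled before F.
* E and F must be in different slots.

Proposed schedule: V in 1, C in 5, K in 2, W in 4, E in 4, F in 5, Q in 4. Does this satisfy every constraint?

Yes

Q must be scheduled before F — holds.
V must be scheduled before Q — holds.
W and F must be in different slots — holds.
At most 3 tasks may share a slot — holds.
Q and W must be in the same slot — holds.
F and K must be in different slots — holds.
E and F must be in different slots — holds.
K must be scheduled before C — holds.
V conflicts with K — holds.
E must come after K — holds.
C and F are paired (same slot) — holds.
K has to finish before W starts — holds.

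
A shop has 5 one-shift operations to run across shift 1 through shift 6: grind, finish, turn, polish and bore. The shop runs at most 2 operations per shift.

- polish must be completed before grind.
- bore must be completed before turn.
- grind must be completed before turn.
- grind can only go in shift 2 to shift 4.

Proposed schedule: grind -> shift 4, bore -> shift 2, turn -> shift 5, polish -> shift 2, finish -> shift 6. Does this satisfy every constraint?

bore must be completed before turn — holds.
grind must be completed before turn — holds.
grind can only go in shift 2 to shift 4 — holds.
polish must be completed before grind — holds.
The shop runs at most 2 operations per shift — holds.

Valid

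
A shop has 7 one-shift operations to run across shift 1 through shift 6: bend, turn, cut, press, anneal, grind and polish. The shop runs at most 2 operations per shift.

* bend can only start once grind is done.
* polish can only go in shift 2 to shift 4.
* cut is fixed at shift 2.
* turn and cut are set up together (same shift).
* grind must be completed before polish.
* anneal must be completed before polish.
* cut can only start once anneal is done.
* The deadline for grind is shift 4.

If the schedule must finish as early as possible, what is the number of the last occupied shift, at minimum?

The precedence chain requires at least 2 distinct shifts.
With at most 2 per shift and 7 operations, at least 4 shifts are needed.
4 works (last occupied shift: shift 4): for example polish -> shift 3; bend -> shift 3; turn -> shift 2; grind -> shift 1; press -> shift 4; anneal -> shift 1; cut -> shift 2.

4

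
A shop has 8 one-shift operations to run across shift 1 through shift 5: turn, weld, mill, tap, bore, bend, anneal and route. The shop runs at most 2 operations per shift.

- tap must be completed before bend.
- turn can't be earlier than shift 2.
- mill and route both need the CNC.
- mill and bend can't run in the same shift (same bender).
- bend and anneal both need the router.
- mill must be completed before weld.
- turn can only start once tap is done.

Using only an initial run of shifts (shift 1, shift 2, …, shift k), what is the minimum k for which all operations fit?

4

The precedence chain requires at least 2 distinct shifts.
With at most 2 per shift and 8 operations, at least 4 shifts are needed.
4 works (last occupied shift: shift 4): for example tap -> shift 1; weld -> shift 2; bore -> shift 3; anneal -> shift 4; route -> shift 4; mill -> shift 1; bend -> shift 3; turn -> shift 2.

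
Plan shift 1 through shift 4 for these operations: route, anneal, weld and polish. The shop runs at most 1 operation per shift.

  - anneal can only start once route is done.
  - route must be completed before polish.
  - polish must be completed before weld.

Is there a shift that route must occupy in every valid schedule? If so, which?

Downstream work caps route at shift 2.
So route is pinned to shift 1.

shift 1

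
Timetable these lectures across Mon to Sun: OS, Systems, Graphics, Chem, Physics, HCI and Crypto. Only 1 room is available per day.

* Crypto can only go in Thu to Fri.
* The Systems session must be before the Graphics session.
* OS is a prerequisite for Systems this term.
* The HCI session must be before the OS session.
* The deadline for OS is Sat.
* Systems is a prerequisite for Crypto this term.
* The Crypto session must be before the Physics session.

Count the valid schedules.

Splitting on OS: it can be Tue (12), Wed (4). Listing each branch's schedules as (Systems, Graphics, Chem, Physics, HCI, Crypto):
OS=Tue: (Wed,Thu,Sat,Sun,Mon,Fri) (Wed,Thu,Sun,Sat,Mon,Fri) (Wed,Fri,Sat,Sun,Mon,Thu) (Wed,Fri,Sun,Sat,Mon,Thu) (Wed,Sat,Thu,Sun,Mon,Fri) (Wed,Sat,Fri,Sun,Mon,Thu) (Wed,Sat,Sun,Fri,Mon,Thu) (Wed,Sun,Thu,Sat,Mon,Fri) (Wed,Sun,Fri,Sat,Mon,Thu) (Wed,Sun,Sat,Fri,Mon,Thu) (Thu,Sat,Wed,Sun,Mon,Fri) (Thu,Sun,Wed,Sat,Mon,Fri) — 12.
OS=Wed: (Thu,Sat,Mon,Sun,Tue,Fri) (Thu,Sat,Tue,Sun,Mon,Fri) (Thu,Sun,Mon,Sat,Tue,Fri) (Thu,Sun,Tue,Sat,Mon,Fri) — 4.
Summing: 12 + 4 = 16.

16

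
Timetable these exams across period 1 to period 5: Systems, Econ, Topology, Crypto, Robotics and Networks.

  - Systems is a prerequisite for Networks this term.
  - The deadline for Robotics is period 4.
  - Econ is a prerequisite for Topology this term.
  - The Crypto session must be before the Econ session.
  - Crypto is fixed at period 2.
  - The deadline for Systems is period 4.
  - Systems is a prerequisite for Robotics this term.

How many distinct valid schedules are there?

Splitting on Systems: it can be period 1 (36), period 2 (18), period 3 (6). Listing each branch's schedules as (Econ, Topology, Crypto, Robotics, Networks) by period number:
Systems=period 1: (3,4,2,2,2) (3,4,2,2,3) (3,4,2,2,4) (3,4,2,2,5) (3,4,2,3,2) (3,4,2,3,3) (3,4,2,3,4) (3,4,2,3,5) (3,4,2,4,2) (3,4,2,4,3) (3,4,2,4,4) (3,4,2,4,5) (3,5,2,2,2) (3,5,2,2,3) (3,5,2,2,4) (3,5,2,2,5) (3,5,2,3,2) (3,5,2,3,3) (3,5,2,3,4) (3,5,2,3,5) (3,5,2,4,2) (3,5,2,4,3) (3,5,2,4,4) (3,5,2,4,5) (4,5,2,2,2) (4,5,2,2,3) (4,5,2,2,4) (4,5,2,2,5) (4,5,2,3,2) (4,5,2,3,3) (4,5,2,3,4) (4,5,2,3,5) (4,5,2,4,2) (4,5,2,4,3) (4,5,2,4,4) (4,5,2,4,5) — 36.
Systems=period 2: (3,4,2,3,3) (3,4,2,3,4) (3,4,2,3,5) (3,4,2,4,3) (3,4,2,4,4) (3,4,2,4,5) (3,5,2,3,3) (3,5,2,3,4) (3,5,2,3,5) (3,5,2,4,3) (3,5,2,4,4) (3,5,2,4,5) (4,5,2,3,3) (4,5,2,3,4) (4,5,2,3,5) (4,5,2,4,3) (4,5,2,4,4) (4,5,2,4,5) — 18.
Systems=period 3: (3,4,2,4,4) (3,4,2,4,5) (3,5,2,4,4) (3,5,2,4,5) (4,5,2,4,4) (4,5,2,4,5) — 6.
Summing: 36 + 18 + 6 = 60.

60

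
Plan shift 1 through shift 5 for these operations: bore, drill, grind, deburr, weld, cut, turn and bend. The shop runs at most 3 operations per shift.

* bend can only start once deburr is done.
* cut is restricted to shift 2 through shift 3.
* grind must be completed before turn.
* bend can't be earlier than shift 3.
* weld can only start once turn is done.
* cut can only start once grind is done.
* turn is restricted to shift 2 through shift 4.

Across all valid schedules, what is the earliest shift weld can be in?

shift 3

Precedence pushes weld to at least shift 3.
weld at shift 3 is achievable: weld -> shift 3, drill -> shift 2, deburr -> shift 1, grind -> shift 1, cut -> shift 2, bore -> shift 1, bend -> shift 3, turn -> shift 2.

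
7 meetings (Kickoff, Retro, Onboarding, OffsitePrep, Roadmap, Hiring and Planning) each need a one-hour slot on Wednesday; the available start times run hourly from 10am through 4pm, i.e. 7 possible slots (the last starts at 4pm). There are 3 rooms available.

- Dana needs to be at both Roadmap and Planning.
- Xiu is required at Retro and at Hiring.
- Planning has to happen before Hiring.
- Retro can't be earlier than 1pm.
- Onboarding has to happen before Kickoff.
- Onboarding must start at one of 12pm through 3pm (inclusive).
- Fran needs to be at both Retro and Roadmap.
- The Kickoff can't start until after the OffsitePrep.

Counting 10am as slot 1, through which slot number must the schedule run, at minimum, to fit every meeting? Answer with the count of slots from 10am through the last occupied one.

The precedence chain requires at least 2 distinct slots.
With at most 3 per slot and 7 meetings, at least 3 slots are needed.
Retro can't be placed before 1pm — that is slot 4 counting from 10am — so the schedule must run through at least 4 slots.
4 works (last occupied slot: 1pm): for example Hiring=11am, Planning=10am, Kickoff=1pm, Onboarding=12pm, OffsitePrep=10am, Retro=1pm, Roadmap=11am.

4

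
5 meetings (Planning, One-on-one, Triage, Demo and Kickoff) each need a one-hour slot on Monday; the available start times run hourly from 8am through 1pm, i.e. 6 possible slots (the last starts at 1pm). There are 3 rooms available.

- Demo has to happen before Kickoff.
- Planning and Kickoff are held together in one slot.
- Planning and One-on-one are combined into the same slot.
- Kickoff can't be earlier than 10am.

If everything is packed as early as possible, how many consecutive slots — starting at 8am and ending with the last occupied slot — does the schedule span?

3

The precedence chain requires at least 2 distinct slots.
With at most 3 per slot and 5 meetings, at least 2 slots are needed.
Kickoff can't be placed before 10am — that is slot 3 counting from 8am — so the schedule must run through at least 3 slots.
3 works (last occupied slot: 10am): for example Planning=10am; One-on-one=10am; Triage=8am; Demo=8am; Kickoff=10am.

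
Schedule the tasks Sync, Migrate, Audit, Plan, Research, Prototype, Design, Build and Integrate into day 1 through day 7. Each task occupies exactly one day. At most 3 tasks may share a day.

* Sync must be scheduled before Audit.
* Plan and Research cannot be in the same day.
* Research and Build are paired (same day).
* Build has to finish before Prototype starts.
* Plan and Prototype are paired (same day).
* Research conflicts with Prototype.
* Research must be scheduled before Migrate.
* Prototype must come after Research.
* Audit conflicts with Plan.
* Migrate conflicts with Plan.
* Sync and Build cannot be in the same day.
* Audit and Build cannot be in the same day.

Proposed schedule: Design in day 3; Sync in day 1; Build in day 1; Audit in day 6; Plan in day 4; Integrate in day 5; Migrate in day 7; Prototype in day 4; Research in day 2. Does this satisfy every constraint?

Invalid. Research and Build are paired (same day).

Prototype must come after Research — holds.
Build has to finish before Prototype starts — holds.
Research must be scheduled before Migrate — holds.
Audit conflicts with Plan — holds.
Plan and Research cannot be in the same day — holds.
Audit and Build cannot be in the same day — holds.
Sync must be scheduled before Audit — holds.
Research conflicts with Prototype — holds.
Plan and Prototype are paired (same day) — holds.
Research and Build are paired (same day) — violated.
At most 3 tasks may share a day — holds.
Migrate conflicts with Plan — holds.
Sync and Build cannot be in the same day — violated.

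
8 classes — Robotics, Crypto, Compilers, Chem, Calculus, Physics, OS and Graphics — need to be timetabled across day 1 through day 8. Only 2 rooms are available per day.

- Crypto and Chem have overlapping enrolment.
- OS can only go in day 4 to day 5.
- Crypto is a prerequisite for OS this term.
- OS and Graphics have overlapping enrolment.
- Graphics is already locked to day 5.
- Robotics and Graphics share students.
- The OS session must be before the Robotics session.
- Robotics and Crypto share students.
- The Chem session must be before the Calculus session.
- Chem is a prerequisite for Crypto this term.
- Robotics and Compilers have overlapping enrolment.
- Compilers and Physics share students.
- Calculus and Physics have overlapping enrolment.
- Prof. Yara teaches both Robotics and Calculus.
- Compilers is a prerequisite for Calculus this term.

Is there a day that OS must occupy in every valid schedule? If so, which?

OS's window is day 4–day 5.
Graphics is fixed at day 5, and OS can't share a day with Graphics.
So OS must be day 4.

day 4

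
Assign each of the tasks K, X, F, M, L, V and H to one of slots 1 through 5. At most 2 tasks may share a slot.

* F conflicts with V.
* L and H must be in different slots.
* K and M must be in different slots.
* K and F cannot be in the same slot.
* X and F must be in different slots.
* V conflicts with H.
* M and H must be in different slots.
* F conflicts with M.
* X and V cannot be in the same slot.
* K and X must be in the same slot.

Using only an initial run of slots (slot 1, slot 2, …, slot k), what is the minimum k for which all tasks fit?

4 slots

With at most 2 per slot and 7 tasks, at least 4 slots are needed.
4 works (last occupied slot: 4): for example V=3, F=2, X=1, H=4, L=2, M=3, K=1.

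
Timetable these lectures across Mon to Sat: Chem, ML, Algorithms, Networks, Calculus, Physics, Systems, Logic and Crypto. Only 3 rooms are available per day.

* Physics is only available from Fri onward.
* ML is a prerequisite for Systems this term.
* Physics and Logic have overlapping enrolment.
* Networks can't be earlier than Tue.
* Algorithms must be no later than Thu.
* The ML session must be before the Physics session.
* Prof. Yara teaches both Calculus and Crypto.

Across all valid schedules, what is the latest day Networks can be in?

Sat

Networks is available from Tue.
Networks at Sat is achievable: Crypto in Wed; Systems in Tue; Physics in Fri; Calculus in Tue; Chem in Mon; ML in Mon; Networks in Sat; Logic in Tue; Algorithms in Mon.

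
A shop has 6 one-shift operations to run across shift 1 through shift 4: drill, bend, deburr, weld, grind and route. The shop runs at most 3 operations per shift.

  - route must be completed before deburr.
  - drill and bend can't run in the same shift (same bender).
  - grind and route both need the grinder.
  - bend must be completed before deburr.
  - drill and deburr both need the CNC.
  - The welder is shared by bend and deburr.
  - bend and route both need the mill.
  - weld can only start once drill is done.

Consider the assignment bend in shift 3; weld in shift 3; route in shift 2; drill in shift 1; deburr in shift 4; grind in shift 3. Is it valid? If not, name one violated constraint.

Valid

The shop runs at most 3 operations per shift — holds.
bend and route both need the mill — holds.
weld can only start once drill is done — holds.
drill and bend can't run in the same shift (same bender) — holds.
bend must be completed before deburr — holds.
The welder is shared by bend and deburr — holds.
route must be completed before deburr — holds.
drill and deburr both need the CNC — holds.
grind and route both need the grinder — holds.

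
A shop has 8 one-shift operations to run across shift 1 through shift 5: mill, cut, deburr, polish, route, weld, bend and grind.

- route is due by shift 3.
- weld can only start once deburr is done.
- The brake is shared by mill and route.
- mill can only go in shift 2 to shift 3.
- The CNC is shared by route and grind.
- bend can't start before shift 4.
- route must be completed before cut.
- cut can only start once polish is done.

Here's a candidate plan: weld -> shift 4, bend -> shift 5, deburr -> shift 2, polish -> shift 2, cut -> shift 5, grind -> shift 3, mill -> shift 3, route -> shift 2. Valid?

Yes, all constraints hold

cut can only start once polish is done — holds.
weld can only start once deburr is done — holds.
route is due by shift 3 — holds.
mill can only go in shift 2 to shift 3 — holds.
The brake is shared by mill and route — holds.
The CNC is shared by route and grind — holds.
route must be completed before cut — holds.
bend can't start before shift 4 — holds.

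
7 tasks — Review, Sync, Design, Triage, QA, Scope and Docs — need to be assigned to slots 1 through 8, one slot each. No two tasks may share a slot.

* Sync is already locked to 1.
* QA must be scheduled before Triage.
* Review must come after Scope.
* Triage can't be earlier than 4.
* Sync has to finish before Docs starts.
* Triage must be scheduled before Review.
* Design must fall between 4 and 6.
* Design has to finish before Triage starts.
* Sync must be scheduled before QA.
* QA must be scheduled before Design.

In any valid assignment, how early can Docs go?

2

Precedence pushes Docs to at least 2.
Docs at 2 is achievable: Sync in 1, Docs in 2, Review in 7, Scope in 6, Design in 4, Triage in 5, QA in 3.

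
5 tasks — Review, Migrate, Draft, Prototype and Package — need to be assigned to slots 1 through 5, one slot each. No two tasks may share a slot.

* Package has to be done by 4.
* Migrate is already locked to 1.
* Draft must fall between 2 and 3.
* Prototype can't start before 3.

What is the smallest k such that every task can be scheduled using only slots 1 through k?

5

With at most 1 per slot and 5 tasks, at least 5 slots are needed.
Prototype can't be placed before 3, so the schedule must run through at least slot 3.
5 works (last occupied slot: 5): for example Package=4, Prototype=3, Draft=2, Review=5, Migrate=1.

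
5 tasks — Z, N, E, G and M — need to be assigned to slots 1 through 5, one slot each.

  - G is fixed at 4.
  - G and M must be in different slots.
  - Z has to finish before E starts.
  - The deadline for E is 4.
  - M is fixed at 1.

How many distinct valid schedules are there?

30

Splitting on Z: it can be 1 (15), 2 (10), 3 (5). Listing each branch's schedules as (N, E, G, M):
Z=1: (1,2,4,1) (1,3,4,1) (1,4,4,1) (2,2,4,1) (2,3,4,1) (2,4,4,1) (3,2,4,1) (3,3,4,1) (3,4,4,1) (4,2,4,1) (4,3,4,1) (4,4,4,1) (5,2,4,1) (5,3,4,1) (5,4,4,1) — 15.
Z=2: (1,3,4,1) (1,4,4,1) (2,3,4,1) (2,4,4,1) (3,3,4,1) (3,4,4,1) (4,3,4,1) (4,4,4,1) (5,3,4,1) (5,4,4,1) — 10.
Z=3: (1,4,4,1) (2,4,4,1) (3,4,4,1) (4,4,4,1) (5,4,4,1) — 5.
Summing: 15 + 10 + 5 = 30.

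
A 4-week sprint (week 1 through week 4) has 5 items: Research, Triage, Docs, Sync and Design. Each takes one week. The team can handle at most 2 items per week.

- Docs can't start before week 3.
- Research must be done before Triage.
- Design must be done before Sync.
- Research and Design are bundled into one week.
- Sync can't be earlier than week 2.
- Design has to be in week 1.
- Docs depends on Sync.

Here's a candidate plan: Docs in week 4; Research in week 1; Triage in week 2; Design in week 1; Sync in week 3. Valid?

Sync can't be earlier than week 2 — holds.
Research must be done before Triage — holds.
The team can handle at most 2 items per week — holds.
Research and Design are bundled into one week — holds.
Design must be done before Sync — holds.
Docs depends on Sync — holds.
Docs can't start before week 3 — holds.
Design has to be in week 1 — holds.

Yes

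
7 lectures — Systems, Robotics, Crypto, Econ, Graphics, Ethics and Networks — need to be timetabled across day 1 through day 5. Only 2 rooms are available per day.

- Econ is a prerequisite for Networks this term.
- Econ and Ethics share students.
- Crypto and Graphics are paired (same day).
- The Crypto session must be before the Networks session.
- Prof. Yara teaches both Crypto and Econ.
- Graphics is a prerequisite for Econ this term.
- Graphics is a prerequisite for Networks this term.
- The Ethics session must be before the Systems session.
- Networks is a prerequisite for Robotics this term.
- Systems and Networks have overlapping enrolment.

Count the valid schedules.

Splitting on Systems: it can be day 3 (2), day 4 (2), day 5 (10). Listing each branch's schedules as (Robotics, Crypto, Econ, Graphics, Ethics, Networks) by day number:
Systems=day 3: (5,1,3,1,2,4) (5,2,3,2,1,4) — 2.
Systems=day 4: (4,1,2,1,3,3) (5,1,2,1,3,3) — 2.
Systems=day 5: (4,1,2,1,3,3) (4,1,2,1,4,3) (5,1,2,1,3,3) (5,1,2,1,3,4) (5,1,2,1,4,3) (5,1,2,1,4,4) (5,1,3,1,2,4) (5,1,3,1,4,4) (5,2,3,2,1,4) (5,2,3,2,4,4) — 10.
Summing: 2 + 2 + 10 = 14.

14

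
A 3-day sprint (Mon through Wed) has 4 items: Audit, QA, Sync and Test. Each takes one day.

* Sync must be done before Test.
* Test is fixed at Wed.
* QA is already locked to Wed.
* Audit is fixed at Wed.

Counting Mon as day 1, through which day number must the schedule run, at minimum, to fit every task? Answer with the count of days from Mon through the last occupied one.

The precedence chain requires at least 2 distinct days.
Audit can't be placed before Wed — that is day 3 counting from Mon — so the schedule must run through at least 3 days.
3 works (last occupied day: Wed): for example Audit=Wed; QA=Wed; Sync=Mon; Test=Wed.

3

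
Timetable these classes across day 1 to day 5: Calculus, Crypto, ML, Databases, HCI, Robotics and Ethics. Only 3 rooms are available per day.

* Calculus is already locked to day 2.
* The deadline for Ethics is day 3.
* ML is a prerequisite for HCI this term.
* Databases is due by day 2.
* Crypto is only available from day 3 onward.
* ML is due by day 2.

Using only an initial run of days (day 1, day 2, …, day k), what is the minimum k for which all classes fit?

3

The precedence chain requires at least 2 distinct days.
With at most 3 per day and 7 classes, at least 3 days are needed.
Crypto can't be placed before day 3, so the schedule must run through at least day 3.
3 works (last occupied day: day 3): for example Robotics=day 1, Databases=day 1, Ethics=day 2, Crypto=day 3, ML=day 1, Calculus=day 2, HCI=day 2.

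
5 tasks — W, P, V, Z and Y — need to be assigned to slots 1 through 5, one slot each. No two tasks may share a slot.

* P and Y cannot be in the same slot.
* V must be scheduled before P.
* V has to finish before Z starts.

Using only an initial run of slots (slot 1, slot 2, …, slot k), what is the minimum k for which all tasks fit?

The precedence chain requires at least 2 distinct slots.
With at most 1 per slot and 5 tasks, at least 5 slots are needed.
5 works (last occupied slot: 5): for example V in 1, Z in 3, P in 2, Y in 5, W in 4.

5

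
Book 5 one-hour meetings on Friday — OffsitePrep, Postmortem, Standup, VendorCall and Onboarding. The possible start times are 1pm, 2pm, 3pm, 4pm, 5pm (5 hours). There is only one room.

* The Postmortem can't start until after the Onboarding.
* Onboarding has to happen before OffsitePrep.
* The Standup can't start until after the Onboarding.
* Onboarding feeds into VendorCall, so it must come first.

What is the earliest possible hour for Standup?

2pm

Precedence pushes Standup to at least 2pm.
Standup at 2pm is achievable: Standup=2pm, Postmortem=4pm, OffsitePrep=3pm, Onboarding=1pm, VendorCall=5pm.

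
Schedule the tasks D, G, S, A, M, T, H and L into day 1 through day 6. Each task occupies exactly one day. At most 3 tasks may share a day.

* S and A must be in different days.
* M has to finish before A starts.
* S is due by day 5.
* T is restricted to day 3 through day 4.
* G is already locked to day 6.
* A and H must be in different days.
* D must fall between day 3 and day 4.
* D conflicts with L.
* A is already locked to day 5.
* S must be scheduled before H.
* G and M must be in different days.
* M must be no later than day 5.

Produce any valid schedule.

A=day 5; H=day 2; G=day 6; T=day 3; M=day 1; L=day 1; D=day 3; S=day 1

Checking: M(day 1) before A(day 5); S(day 1) before H(day 2); G(day 6) != M(day 1); S(day 1) != A(day 5); D(day 3) != L(day 1); A(day 5) != H(day 2); S=day 1 in [day 1,day 5]; T=day 3 in [day 3,day 4]; G=day 6 in [day 6,day 6]; A=day 5 in [day 5,day 5]; M=day 1 in [day 1,day 5]; D=day 3 in [day 3,day 4]; max 3 per day (cap 3).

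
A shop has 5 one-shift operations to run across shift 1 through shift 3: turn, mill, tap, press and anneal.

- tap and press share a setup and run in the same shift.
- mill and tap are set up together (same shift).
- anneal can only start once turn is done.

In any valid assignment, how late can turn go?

Downstream work caps turn at shift 2.
turn at shift 2 is achievable: tap=shift 1, turn=shift 2, press=shift 1, mill=shift 1, anneal=shift 3.

shift 2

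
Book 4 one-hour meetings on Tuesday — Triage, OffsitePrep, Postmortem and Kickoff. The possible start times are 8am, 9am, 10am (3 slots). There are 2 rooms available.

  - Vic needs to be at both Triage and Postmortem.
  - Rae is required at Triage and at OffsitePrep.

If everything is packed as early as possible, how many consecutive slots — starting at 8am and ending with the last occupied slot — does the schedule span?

2

With at most 2 per slot and 4 meetings, at least 2 slots are needed.
2 works (last occupied slot: 9am): for example OffsitePrep in 9am, Postmortem in 9am, Triage in 8am, Kickoff in 8am.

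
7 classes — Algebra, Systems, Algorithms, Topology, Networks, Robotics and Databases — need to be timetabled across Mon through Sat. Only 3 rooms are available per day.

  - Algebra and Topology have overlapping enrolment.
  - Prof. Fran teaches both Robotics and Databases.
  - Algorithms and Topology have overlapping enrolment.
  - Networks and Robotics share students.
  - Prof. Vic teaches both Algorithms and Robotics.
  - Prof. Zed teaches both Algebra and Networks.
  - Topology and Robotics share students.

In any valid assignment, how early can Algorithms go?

Algorithms at Mon is achievable: Topology=Tue, Algorithms=Mon, Algebra=Mon, Databases=Tue, Networks=Tue, Systems=Mon, Robotics=Wed.

Mon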